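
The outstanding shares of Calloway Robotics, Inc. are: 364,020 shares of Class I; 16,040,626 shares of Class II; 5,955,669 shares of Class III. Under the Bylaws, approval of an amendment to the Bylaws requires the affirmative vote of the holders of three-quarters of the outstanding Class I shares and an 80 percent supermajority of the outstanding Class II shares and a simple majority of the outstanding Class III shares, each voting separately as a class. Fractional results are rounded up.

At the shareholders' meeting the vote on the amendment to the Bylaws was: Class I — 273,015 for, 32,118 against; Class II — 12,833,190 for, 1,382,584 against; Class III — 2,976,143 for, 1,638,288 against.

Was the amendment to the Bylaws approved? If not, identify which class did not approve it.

Class I: 3/4 of 364020 = 273015; 273,015 required, 273,015 in favor — approved.
Class II: 4/5 of 16040626 = 12832500.80, rounded up to 12832501; 12,832,501 required, 12,833,190 in favor — approved.
Class III: a majority of 5955669 is 2977835; 2,977,835 required, 2,976,143 in favor — not approved.

Not approved — the Class III shares did not give the required vote.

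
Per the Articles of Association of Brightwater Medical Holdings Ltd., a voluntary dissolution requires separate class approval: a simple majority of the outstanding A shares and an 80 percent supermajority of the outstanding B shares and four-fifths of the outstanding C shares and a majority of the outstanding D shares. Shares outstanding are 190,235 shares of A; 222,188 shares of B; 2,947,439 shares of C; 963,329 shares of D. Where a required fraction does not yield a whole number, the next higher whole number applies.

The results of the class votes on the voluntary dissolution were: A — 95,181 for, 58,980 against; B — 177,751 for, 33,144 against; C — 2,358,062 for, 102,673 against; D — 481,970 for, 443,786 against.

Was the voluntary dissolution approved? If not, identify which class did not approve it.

Approved — every class gave the required vote.

A: a majority of 190235 is 95118; 95,118 required, 95,181 in favor — approved.
B: 4/5 of 222188 = 177750.40, rounded up to 177751; 177,751 required, 177,751 in favor — approved.
C: 4/5 of 2947439 = 2357951.20, rounded up to 2357952; 2,357,952 required, 2,358,062 in favor — approved.
D: a majority of 963329 is 481665; 481,665 required, 481,970 in favor — approved.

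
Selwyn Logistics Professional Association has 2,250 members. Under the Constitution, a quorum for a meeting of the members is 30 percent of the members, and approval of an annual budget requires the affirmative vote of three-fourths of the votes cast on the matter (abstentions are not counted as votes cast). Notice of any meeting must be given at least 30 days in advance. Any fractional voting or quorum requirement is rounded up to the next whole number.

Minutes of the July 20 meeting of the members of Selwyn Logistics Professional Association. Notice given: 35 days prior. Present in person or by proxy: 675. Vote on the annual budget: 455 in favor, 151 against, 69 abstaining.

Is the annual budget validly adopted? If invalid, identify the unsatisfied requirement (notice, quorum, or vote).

Valid — all requirements satisfied.

Notice: 35 days given; 30 required. Satisfied.
Quorum: 30% of 2,250 = 675; 675 present. Satisfied.
Vote: requires three-fourths of the votes cast (675 − 69 abstaining = 606); 3/4 of 606 = 454.50, rounded up to 455, so 455 needed; 455 in favor. Satisfied.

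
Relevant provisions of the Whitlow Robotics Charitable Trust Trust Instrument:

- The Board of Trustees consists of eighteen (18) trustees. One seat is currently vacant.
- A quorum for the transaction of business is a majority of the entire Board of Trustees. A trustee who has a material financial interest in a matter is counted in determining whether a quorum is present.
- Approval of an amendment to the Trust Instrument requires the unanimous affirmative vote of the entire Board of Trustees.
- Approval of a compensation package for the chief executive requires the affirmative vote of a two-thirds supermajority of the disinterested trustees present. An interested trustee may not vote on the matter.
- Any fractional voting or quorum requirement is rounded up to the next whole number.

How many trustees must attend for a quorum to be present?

10

A majority of 18 is 10.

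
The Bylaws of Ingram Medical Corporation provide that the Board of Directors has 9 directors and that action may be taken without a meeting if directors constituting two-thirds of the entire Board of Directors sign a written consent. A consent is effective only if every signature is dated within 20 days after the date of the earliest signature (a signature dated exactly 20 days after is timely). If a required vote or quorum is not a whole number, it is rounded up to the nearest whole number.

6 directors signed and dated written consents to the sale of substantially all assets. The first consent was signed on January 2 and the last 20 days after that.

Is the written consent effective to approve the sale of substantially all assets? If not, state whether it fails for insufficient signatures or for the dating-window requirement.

Signatures required: two-thirds of 9 — 2/3 of 9 = 6, so 6 needed; 6 signed. Sufficient.
Dating window: the latest signature is 20 days after the earliest; the limit is 20 days. Within the window.

Effective — both the signature and dating-window requirements are satisfied.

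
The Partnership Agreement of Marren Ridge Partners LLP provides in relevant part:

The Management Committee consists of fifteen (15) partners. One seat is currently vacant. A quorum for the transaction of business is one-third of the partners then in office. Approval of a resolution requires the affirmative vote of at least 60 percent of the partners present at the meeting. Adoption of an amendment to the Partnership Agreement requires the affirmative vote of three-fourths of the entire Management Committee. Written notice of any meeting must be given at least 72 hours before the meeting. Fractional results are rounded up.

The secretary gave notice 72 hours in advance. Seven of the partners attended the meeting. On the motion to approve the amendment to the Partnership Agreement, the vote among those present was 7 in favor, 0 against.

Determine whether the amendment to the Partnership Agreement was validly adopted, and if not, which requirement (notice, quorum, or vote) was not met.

Invalid — vote requirement not satisfied.

Notice: 72 hours given; 72 required (72 ≥ 72). Satisfied.
Quorum: 7 present; quorum is 5. Satisfied.
Vote: the amendment to the Partnership Agreement requires three-fourths of the entire Management Committee (15). 3/4 of 15 = 11.25, rounded up to 12, so 12 affirmative votes are needed; 7 voted in favor. Not satisfied.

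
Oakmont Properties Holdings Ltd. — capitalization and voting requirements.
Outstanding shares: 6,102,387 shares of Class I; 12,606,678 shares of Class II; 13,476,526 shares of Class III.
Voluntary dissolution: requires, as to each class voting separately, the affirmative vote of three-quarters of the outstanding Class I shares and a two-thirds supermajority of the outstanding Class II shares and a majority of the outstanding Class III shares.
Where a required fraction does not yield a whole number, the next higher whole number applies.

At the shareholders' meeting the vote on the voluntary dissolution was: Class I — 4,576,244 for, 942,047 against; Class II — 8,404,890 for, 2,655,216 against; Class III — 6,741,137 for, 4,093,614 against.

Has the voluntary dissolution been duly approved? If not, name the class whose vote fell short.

Class I: 3/4 of 6102387 = 4576790.25, rounded up to 4576791; 4,576,791 required, 4,576,244 in favor — not approved.
Class II: 2/3 of 12606678 = 8404452; 8,404,452 required, 8,404,890 in favor — approved.
Class III: a majority of 13476526 is 6738264; 6,738,264 required, 6,741,137 in favor — approved.

Not approved — the Class I shares did not give the required vote.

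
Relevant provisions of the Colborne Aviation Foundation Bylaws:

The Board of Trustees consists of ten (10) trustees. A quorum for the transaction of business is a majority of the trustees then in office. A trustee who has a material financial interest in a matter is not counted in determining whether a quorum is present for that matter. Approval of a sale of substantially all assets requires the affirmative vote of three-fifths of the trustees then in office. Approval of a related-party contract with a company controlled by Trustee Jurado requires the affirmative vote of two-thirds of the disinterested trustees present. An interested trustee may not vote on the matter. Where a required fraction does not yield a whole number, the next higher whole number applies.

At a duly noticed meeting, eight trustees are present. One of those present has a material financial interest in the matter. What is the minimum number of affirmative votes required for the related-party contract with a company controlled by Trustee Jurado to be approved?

5

The related-party contract with a company controlled by Trustee Jurado requires two-thirds of the disinterested trustees present (8 − 1 = 7).
2/3 of 7 = 4.67, rounded up to 5.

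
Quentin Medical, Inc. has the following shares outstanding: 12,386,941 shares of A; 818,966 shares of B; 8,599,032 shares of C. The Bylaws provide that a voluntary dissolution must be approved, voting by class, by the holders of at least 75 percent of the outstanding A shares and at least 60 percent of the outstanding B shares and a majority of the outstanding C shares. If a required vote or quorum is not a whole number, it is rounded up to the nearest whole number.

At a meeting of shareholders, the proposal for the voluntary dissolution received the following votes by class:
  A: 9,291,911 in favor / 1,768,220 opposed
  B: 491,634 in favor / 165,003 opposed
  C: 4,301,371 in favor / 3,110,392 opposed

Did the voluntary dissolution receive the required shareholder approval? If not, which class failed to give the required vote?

Approved — every class gave the required vote.

A: 3/4 of 12386941 = 9290205.75, rounded up to 9290206; 9,290,206 required, 9,291,911 in favor — approved.
B: 3/5 of 818966 = 491379.60, rounded up to 491380; 491,380 required, 491,634 in favor — approved.
C: a majority of 8599032 is 4299517; 4,299,517 required, 4,301,371 in favor — approved.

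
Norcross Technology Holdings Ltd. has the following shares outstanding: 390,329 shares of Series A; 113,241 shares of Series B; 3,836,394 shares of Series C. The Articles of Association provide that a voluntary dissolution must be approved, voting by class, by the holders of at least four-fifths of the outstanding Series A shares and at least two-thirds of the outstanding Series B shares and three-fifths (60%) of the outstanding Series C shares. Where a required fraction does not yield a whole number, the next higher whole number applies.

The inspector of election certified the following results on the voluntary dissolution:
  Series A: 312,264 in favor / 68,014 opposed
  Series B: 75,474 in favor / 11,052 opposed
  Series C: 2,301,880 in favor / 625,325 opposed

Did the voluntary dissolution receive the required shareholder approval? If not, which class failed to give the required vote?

Series A: 4/5 of 390329 = 312263.20, rounded up to 312264; 312,264 required, 312,264 in favor — approved.
Series B: 2/3 of 113241 = 75494; 75,494 required, 75,474 in favor — not approved.
Series C: 3/5 of 3836394 = 2301836.40, rounded up to 2301837; 2,301,837 required, 2,301,880 in favor — approved.

Not approved — the Series B shares did not give the required vote.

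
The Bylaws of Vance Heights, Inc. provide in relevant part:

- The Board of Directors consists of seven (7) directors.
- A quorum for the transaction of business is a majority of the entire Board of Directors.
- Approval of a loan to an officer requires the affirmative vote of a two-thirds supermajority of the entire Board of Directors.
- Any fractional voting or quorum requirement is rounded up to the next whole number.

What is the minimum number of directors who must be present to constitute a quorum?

A majority of 7 is 4.

4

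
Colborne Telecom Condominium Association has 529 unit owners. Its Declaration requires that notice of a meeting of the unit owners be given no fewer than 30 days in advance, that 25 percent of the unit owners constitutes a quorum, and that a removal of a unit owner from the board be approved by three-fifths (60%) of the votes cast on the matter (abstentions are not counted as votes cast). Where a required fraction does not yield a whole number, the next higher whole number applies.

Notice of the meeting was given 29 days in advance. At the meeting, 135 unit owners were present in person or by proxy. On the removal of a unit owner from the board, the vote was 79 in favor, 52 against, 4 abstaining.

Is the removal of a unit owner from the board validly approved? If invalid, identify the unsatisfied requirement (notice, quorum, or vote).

Invalid — notice requirement not satisfied.

Notice: 29 days given; 30 required. Not satisfied.
Quorum: 25% of 529 = 132.25, rounded up to 133; 135 present. Satisfied.
Vote: requires three-fifths of the votes cast (135 − 4 abstaining = 131); 3/5 of 131 = 78.60, rounded up to 79, so 79 needed; 79 in favor. Satisfied.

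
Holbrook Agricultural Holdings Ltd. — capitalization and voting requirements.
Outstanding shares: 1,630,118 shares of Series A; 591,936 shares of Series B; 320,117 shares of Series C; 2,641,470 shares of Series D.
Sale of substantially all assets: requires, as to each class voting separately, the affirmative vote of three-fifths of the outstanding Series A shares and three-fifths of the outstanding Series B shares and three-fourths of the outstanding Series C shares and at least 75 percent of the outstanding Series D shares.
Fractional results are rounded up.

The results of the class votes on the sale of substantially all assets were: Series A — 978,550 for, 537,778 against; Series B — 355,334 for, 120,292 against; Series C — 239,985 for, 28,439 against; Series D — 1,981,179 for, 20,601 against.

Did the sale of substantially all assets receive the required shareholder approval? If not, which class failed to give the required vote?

Series A: 3/5 of 1630118 = 978070.80, rounded up to 978071; 978,071 required, 978,550 in favor — approved.
Series B: 3/5 of 591936 = 355161.60, rounded up to 355162; 355,162 required, 355,334 in favor — approved.
Series C: 3/4 of 320117 = 240087.75, rounded up to 240088; 240,088 required, 239,985 in favor — not approved.
Series D: 3/4 of 2641470 = 1981102.50, rounded up to 1981103; 1,981,103 required, 1,981,179 in favor — approved.

Not approved — the Series C shares did not give the required vote.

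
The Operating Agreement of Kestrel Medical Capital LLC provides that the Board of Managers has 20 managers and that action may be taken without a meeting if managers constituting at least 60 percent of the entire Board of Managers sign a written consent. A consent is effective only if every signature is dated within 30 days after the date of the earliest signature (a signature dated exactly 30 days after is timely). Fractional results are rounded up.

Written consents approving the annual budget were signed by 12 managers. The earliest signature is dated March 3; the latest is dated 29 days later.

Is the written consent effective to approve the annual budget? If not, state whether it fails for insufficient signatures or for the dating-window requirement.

Effective — both the signature and dating-window requirements are satisfied.

Signatures required: at least 60 percent of 20 — 3/5 of 20 = 12, so 12 needed; 12 signed. Sufficient.
Dating window: the latest signature is 29 days after the earliest; the limit is 30 days. Within the window.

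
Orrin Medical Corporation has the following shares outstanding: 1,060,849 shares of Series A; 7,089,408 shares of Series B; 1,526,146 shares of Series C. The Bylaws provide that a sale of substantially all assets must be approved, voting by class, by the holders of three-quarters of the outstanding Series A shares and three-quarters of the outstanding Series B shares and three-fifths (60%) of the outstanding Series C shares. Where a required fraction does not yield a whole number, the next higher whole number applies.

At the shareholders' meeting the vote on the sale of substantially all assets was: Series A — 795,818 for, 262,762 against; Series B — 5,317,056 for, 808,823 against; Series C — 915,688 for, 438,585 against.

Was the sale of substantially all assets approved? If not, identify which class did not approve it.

Series A: 3/4 of 1060849 = 795636.75, rounded up to 795637; 795,637 required, 795,818 in favor — approved.
Series B: 3/4 of 7089408 = 5317056; 5,317,056 required, 5,317,056 in favor — approved.
Series C: 3/5 of 1526146 = 915687.60, rounded up to 915688; 915,688 required, 915,688 in favor — approved.

Approved — every class gave the required vote.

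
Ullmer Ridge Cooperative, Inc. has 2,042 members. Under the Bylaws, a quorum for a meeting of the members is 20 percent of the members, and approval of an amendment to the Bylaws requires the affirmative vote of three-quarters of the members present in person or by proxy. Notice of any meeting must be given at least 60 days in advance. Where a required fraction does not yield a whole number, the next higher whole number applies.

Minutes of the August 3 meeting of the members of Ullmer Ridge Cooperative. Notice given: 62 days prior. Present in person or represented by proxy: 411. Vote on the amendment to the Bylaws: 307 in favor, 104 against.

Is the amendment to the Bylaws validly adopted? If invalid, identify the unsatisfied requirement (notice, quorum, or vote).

Notice: 62 days given; 60 required. Satisfied.
Quorum: 20% of 2,042 = 408.40, rounded up to 409; 411 present. Satisfied.
Vote: requires three-fourths of those present (411); 3/4 of 411 = 308.25, rounded up to 309, so 309 needed; 307 in favor. Not satisfied.

Invalid — vote requirement not satisfied.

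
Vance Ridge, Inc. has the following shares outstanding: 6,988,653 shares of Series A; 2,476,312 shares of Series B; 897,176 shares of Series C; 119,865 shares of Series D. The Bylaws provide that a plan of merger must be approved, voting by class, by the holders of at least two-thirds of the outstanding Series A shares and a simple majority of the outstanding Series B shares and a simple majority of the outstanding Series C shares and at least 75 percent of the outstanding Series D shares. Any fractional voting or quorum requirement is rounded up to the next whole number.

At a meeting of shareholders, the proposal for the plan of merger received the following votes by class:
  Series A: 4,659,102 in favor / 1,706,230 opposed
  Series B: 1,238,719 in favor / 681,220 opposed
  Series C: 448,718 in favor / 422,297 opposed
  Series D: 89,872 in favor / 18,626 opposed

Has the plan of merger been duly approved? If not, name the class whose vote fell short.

Not approved — the Series D shares did not give the required vote.

Series A: 2/3 of 6988653 = 4659102; 4,659,102 required, 4,659,102 in favor — approved.
Series B: a majority of 2476312 is 1238157; 1,238,157 required, 1,238,719 in favor — approved.
Series C: a majority of 897176 is 448589; 448,589 required, 448,718 in favor — approved.
Series D: 3/4 of 119865 = 89898.75, rounded up to 89899; 89,899 required, 89,872 in favor — not approved.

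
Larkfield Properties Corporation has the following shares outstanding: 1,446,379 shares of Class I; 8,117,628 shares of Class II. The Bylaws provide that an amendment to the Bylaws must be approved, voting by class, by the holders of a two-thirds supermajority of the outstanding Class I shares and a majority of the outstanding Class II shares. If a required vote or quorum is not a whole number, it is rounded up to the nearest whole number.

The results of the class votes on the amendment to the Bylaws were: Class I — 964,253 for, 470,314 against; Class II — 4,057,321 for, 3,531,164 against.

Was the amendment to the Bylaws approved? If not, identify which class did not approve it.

Not approved — the Class II shares did not give the required vote.

Class I: 2/3 of 1446379 = 964252.67, rounded up to 964253; 964,253 required, 964,253 in favor — approved.
Class II: a majority of 8117628 is 4058815; 4,058,815 required, 4,057,321 in favor — not approved.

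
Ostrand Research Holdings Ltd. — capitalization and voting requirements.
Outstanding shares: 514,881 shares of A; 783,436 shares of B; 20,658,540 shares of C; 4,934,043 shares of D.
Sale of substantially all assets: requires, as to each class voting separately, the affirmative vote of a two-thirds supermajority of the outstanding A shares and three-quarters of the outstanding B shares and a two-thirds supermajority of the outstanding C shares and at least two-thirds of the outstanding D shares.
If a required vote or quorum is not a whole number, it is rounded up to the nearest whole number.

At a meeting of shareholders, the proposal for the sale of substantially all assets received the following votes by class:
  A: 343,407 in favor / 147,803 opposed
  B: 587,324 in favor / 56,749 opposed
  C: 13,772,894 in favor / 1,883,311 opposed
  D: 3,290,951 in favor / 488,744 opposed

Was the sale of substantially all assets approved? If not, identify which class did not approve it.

Not approved — the B shares did not give the required vote.

A: 2/3 of 514881 = 343254; 343,254 required, 343,407 in favor — approved.
B: 3/4 of 783436 = 587577; 587,577 required, 587,324 in favor — not approved.
C: 2/3 of 20658540 = 13772360; 13,772,360 required, 13,772,894 in favor — approved.
D: 2/3 of 4934043 = 3289362; 3,289,362 required, 3,290,951 in favor — approved.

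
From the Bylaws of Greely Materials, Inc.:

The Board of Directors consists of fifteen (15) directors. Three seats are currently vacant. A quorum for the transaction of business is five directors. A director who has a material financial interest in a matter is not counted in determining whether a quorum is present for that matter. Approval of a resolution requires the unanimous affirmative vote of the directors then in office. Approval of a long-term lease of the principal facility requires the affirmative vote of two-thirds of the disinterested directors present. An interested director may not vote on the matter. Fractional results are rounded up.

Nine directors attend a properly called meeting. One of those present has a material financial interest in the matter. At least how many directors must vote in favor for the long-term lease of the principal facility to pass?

The long-term lease of the principal facility requires two-thirds of the disinterested directors present (9 − 1 = 8).
2/3 of 8 = 5.33, rounded up to 6.

6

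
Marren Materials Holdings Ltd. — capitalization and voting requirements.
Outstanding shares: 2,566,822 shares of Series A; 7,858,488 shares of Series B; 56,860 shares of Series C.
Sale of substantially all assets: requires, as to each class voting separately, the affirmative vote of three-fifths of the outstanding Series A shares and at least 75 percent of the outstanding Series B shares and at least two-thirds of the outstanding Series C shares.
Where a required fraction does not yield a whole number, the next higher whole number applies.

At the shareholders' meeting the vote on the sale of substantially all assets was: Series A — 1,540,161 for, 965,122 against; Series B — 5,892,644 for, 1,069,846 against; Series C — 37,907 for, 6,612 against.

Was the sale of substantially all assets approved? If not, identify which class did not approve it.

Series A: 3/5 of 2566822 = 1540093.20, rounded up to 1540094; 1,540,094 required, 1,540,161 in favor — approved.
Series B: 3/4 of 7858488 = 5893866; 5,893,866 required, 5,892,644 in favor — not approved.
Series C: 2/3 of 56860 = 37906.67, rounded up to 37907; 37,907 required, 37,907 in favor — approved.

Not approved — the Series B shares did not give the required vote.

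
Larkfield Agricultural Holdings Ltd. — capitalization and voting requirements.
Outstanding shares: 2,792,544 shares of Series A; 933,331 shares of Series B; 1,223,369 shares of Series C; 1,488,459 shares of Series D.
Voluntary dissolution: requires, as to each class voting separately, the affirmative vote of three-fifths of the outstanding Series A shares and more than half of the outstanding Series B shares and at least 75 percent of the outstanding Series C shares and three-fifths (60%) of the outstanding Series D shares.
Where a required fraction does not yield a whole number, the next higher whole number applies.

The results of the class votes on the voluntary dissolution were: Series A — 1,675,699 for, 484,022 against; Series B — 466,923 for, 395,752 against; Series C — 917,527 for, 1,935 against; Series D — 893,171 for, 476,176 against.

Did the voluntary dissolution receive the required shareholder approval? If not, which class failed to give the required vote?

Approved — every class gave the required vote.

Series A: 3/5 of 2792544 = 1675526.40, rounded up to 1675527; 1,675,527 required, 1,675,699 in favor — approved.
Series B: a majority of 933331 is 466666; 466,666 required, 466,923 in favor — approved.
Series C: 3/4 of 1223369 = 917526.75, rounded up to 917527; 917,527 required, 917,527 in favor — approved.
Series D: 3/5 of 1488459 = 893075.40, rounded up to 893076; 893,076 required, 893,171 in favor — approved.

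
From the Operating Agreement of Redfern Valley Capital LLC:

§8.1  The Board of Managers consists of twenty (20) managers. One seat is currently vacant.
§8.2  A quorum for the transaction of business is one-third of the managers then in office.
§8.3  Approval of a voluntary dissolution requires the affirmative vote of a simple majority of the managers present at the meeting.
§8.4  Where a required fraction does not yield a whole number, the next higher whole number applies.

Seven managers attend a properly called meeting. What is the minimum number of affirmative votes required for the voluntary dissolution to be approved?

4

The voluntary dissolution requires a majority of the managers present (7).
A majority of 7 is 4.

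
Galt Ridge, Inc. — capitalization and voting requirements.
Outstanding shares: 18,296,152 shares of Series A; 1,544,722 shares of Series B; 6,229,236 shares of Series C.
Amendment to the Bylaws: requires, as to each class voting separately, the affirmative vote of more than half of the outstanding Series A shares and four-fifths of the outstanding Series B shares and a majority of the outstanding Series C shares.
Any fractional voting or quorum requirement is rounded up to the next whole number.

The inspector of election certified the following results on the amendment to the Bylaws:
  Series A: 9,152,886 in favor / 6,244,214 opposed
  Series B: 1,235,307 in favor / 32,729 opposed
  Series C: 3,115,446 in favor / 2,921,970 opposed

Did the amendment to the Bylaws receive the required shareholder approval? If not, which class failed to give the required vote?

Series A: a majority of 18296152 is 9148077; 9,148,077 required, 9,152,886 in favor — approved.
Series B: 4/5 of 1544722 = 1235777.60, rounded up to 1235778; 1,235,778 required, 1,235,307 in favor — not approved.
Series C: a majority of 6229236 is 3114619; 3,114,619 required, 3,115,446 in favor — approved.

Not approved — the Series B shares did not give the required vote.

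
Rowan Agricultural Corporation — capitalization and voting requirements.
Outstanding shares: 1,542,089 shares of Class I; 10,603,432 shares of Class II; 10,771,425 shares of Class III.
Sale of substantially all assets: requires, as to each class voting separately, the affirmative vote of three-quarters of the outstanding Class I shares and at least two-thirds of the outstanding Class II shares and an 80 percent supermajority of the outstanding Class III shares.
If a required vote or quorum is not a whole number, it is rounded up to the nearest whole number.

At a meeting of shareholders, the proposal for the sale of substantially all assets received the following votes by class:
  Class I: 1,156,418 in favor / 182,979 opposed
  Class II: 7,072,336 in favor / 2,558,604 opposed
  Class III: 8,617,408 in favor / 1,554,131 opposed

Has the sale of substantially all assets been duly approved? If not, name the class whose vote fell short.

Class I: 3/4 of 1542089 = 1156566.75, rounded up to 1156567; 1,156,567 required, 1,156,418 in favor — not approved.
Class II: 2/3 of 10603432 = 7068954.67, rounded up to 7068955; 7,068,955 required, 7,072,336 in favor — approved.
Class III: 4/5 of 10771425 = 8617140; 8,617,140 required, 8,617,408 in favor — approved.

Not approved — the Class I shares did not give the required vote.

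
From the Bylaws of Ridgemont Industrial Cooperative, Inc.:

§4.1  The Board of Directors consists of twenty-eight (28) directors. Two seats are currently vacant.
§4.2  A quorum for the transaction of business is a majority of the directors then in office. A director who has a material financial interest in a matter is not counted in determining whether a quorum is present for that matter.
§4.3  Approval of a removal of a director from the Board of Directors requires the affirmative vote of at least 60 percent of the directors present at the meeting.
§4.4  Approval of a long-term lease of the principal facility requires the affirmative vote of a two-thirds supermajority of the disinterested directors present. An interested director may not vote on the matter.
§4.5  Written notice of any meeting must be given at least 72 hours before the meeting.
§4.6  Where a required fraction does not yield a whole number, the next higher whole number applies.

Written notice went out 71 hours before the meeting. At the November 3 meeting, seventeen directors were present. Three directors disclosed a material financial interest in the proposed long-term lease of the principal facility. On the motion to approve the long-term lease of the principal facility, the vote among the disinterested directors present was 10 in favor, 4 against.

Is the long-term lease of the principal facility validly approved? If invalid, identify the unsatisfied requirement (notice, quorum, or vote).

Invalid — notice requirement not satisfied.

Notice: 71 hours given; 72 required (71 < 72). Not satisfied.
Quorum: 17 present, but the 3 interested directors do not count, leaving 14. Quorum is 14. Satisfied.
Vote: the long-term lease of the principal facility requires two-thirds of the disinterested directors present (17 − 3 = 14). 2/3 of 14 = 9.33, rounded up to 10, so 10 affirmative votes are needed; 10 voted in favor. Satisfied.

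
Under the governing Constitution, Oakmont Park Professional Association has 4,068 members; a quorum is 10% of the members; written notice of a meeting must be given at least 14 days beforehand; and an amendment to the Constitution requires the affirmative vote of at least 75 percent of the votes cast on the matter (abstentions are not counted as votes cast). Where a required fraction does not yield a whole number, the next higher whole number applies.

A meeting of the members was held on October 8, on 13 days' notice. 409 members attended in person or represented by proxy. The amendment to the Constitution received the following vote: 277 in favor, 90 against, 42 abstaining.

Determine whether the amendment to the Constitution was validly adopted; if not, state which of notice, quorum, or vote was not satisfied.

Invalid — notice requirement not satisfied.

Notice: 13 days given; 14 required. Not satisfied.
Quorum: 10% of 4,068 = 406.80, rounded up to 407; 409 present. Satisfied.
Vote: requires three-fourths of the votes cast (409 − 42 abstaining = 367); 3/4 of 367 = 275.25, rounded up to 276, so 276 needed; 277 in favor. Satisfied.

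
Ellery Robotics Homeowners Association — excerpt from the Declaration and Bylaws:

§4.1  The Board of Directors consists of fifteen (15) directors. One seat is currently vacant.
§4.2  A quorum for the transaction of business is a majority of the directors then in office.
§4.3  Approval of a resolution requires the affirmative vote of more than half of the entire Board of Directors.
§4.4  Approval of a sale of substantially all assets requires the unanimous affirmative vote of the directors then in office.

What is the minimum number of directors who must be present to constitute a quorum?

8

A majority of 14 is 8.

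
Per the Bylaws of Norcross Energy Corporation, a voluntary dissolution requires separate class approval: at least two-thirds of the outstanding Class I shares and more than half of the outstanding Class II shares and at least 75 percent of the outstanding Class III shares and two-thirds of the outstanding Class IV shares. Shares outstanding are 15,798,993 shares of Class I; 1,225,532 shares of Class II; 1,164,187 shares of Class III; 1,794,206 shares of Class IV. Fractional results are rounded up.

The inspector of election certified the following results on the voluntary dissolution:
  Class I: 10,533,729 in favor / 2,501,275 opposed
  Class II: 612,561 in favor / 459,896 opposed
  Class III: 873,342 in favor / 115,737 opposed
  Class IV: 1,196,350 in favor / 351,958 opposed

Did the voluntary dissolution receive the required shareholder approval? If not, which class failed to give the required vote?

Not approved — the Class II shares did not give the required vote.

Class I: 2/3 of 15798993 = 10532662; 10,532,662 required, 10,533,729 in favor — approved.
Class II: a majority of 1225532 is 612767; 612,767 required, 612,561 in favor — not approved.
Class III: 3/4 of 1164187 = 873140.25, rounded up to 873141; 873,141 required, 873,342 in favor — approved.
Class IV: 2/3 of 1794206 = 1196137.33, rounded up to 1196138; 1,196,138 required, 1,196,350 in favor — approved.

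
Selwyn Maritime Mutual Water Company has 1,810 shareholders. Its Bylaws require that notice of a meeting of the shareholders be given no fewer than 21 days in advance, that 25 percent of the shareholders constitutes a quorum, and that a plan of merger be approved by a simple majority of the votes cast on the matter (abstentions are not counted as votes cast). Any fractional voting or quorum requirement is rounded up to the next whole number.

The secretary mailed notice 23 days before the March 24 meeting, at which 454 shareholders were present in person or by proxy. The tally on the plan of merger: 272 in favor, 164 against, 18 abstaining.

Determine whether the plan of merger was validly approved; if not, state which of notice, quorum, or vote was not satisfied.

Valid — all requirements satisfied.

Notice: 23 days given; 21 required. Satisfied.
Quorum: 25% of 1,810 = 452.50, rounded up to 453; 454 present. Satisfied.
Vote: requires a majority of the votes cast (454 − 18 abstaining = 436); a majority of 436 is 219, so 219 needed; 272 in favor. Satisfied.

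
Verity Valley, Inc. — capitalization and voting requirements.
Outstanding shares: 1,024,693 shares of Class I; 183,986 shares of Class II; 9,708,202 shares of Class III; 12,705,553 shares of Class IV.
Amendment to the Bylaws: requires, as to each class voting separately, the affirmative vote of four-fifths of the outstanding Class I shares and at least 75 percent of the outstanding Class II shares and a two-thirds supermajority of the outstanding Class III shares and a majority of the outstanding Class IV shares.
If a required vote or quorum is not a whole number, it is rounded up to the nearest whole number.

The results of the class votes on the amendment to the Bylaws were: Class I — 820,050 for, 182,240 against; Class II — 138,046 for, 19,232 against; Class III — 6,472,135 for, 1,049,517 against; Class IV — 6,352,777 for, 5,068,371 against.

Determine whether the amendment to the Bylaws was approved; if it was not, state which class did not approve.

Class I: 4/5 of 1024693 = 819754.40, rounded up to 819755; 819,755 required, 820,050 in favor — approved.
Class II: 3/4 of 183986 = 137989.50, rounded up to 137990; 137,990 required, 138,046 in favor — approved.
Class III: 2/3 of 9708202 = 6472134.67, rounded up to 6472135; 6,472,135 required, 6,472,135 in favor — approved.
Class IV: a majority of 12705553 is 6352777; 6,352,777 required, 6,352,777 in favor — approved.

Approved — every class gave the required vote.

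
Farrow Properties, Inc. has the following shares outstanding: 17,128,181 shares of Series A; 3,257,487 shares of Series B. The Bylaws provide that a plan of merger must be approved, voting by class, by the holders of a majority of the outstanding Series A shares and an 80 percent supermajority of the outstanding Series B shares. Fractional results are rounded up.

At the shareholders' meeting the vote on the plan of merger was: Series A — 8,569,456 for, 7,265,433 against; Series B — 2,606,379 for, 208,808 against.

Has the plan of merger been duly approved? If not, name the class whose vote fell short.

Series A: a majority of 17128181 is 8564091; 8,564,091 required, 8,569,456 in favor — approved.
Series B: 4/5 of 3257487 = 2605989.60, rounded up to 2605990; 2,605,990 required, 2,606,379 in favor — approved.

Approved — every class gave the required vote.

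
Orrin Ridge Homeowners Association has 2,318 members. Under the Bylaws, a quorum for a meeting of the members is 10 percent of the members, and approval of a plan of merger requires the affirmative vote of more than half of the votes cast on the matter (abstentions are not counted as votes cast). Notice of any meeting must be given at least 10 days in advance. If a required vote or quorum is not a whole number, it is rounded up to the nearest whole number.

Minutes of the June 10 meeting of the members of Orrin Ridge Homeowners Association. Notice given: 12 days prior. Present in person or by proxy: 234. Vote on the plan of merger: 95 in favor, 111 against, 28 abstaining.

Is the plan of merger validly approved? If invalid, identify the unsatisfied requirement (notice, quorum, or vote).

Invalid — vote requirement not satisfied.

Notice: 12 days given; 10 required. Satisfied.
Quorum: 10% of 2,318 = 231.80, rounded up to 232; 234 present. Satisfied.
Vote: requires a majority of the votes cast (234 − 28 abstaining = 206); a majority of 206 is 104, so 104 needed; 95 in favor. Not satisfied.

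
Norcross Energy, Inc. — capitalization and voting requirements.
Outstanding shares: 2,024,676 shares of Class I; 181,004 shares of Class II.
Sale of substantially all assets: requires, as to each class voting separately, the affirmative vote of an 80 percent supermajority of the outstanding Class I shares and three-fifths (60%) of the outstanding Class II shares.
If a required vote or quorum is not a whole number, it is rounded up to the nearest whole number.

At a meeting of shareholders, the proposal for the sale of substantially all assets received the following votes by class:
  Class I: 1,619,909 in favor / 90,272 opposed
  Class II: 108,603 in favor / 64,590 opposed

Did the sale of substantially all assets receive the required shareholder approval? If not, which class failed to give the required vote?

Class I: 4/5 of 2024676 = 1619740.80, rounded up to 1619741; 1,619,741 required, 1,619,909 in favor — approved.
Class II: 3/5 of 181004 = 108602.40, rounded up to 108603; 108,603 required, 108,603 in favor — approved.

Approved — every class gave the required vote.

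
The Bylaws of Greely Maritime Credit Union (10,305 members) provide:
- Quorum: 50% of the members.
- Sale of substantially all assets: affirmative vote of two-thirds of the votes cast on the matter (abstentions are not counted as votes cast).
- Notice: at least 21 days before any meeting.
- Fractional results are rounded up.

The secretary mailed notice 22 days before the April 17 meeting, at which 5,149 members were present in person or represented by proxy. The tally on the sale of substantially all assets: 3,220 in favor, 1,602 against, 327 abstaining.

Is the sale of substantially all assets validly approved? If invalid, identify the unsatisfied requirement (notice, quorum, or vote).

Invalid — quorum requirement not satisfied.

Notice: 22 days given; 21 required. Satisfied.
Quorum: 50% of 10,305 = 5,152.50, rounded up to 5,153; 5,149 present. Not satisfied.
Vote: requires two-thirds of the votes cast (5,149 − 327 abstaining = 4,822); 2/3 of 4822 = 3214.67, rounded up to 3215, so 3,215 needed; 3,220 in favor. Satisfied.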